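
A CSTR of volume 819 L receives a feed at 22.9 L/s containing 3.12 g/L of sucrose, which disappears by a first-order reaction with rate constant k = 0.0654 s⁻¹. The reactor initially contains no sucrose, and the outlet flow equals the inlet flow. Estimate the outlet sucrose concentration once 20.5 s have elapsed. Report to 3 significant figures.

V dC/dt = Q(C_in − C) − k V C.
dC/dt = (Q/V) C_in − (Q/V + k) C; effective rate a = Q/V + k = 0.027961 + 0.0654 = 0.093361 s⁻¹.
C_ss = Q C_in/(Q + kV) = 0.93442 g/L; C(t) = C_ss + (C₀ − C_ss) e^(−a t).
C(20.5) = 0.93442 + (-0.93442)·e^(−0.093361·20.5) = 0.93442 + (-0.93442)·0.14750 = 0.79659 g/L.

0.797 g/L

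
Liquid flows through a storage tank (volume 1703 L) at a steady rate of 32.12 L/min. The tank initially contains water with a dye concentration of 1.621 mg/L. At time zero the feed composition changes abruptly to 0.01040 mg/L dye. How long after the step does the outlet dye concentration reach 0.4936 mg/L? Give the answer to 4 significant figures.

63.83 min

Species balance: V dC/dt = Q(C_in − C) ⇒ τ = V/Q = 53.0199 min.
C(t) = C_in + (C₀ − C_in) e^(−t/τ). Set C = 0.4936 and solve for t:
e^(−t/τ) = (C − C_in)/(C₀ − C_in) = (0.4936 − 0.01040)/(1.621 − 0.01040) = 0.300012
t = −τ ln(…) = 53.0199 × 1.20393 = 63.8324 min.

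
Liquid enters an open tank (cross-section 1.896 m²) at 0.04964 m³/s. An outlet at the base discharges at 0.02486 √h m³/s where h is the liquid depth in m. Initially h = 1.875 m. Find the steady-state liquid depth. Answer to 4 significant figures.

3.987 m

Level balance: A dh/dt = 0.04964 − 0.02486 √h. Setting dh/dt = 0:
Q_in = 0.02486 √h_ss ⇒ √h_ss = 0.04964/0.02486 = 1.99678.
h_ss = 1.99678² = 3.98714 m. (Since h₀ = 1.875 m < h_ss, the level will rise toward this value.)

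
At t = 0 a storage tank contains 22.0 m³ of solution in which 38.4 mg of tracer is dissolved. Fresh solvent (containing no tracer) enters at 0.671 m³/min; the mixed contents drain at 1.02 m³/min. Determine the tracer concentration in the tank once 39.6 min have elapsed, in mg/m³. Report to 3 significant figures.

Let m(t) be the amount of tracer. Volume: V(t) = V₀ + (Q_in − Q_out) t = 22.0 − 0.34900 t; V(39.6) = 8.1796 m³.
Solute balance: dm/dt = 0 − Q_out C = −Q_out m/V(t).
Separate: dm/m = −Q_out dt/V(t) ⇒ ln(m/m₀) = −(Q_out/(Q_in−Q_out)) ln(V/V₀).
m = m₀ (V₀/V)^(Q_out/(Q_in−Q_out)) = 38.4 × (22.0/8.1796)^(-2.9226) = 2.1306 mg.
C = m/V = 2.1306/8.1796 = 0.26048 mg/m³.

0.260 mg/m³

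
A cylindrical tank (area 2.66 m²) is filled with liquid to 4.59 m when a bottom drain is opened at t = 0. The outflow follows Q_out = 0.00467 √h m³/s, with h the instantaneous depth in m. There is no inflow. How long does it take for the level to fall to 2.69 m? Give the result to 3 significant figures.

572 s

Accumulation of liquid (constant cross-section A): A dh/dt = −0.00467 √h.
Separate and integrate: 2(√h − √h₀) = −(0.00467/A) t.
t = 2A(√h₀ − √h)/0.00467 = 2·2.66·(√4.59 − √2.69)/0.00467
  = 5.3200 × (2.1424 − 1.6401) / 0.00467 = 572.22 s.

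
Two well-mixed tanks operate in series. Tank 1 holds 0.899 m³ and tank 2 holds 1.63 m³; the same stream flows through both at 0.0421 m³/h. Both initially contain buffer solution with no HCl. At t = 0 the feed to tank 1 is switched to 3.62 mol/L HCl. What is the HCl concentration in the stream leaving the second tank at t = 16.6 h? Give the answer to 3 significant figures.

0.409 mol/L

Each tank obeys Vᵢ dCᵢ/dt = Q(Cᵢ₋₁ − Cᵢ), so τᵢ = Vᵢ/Q.
τ₁ = 0.899/0.0421 = 21.354 h; τ₂ = 1.63/0.0421 = 38.717 h.
Tank 1: C₁ = C_in(1 − e^(−t/τ₁)). Tank 2 (τ₁ ≠ τ₂): C₂ = C_in[1 − (τ₁ e^(−t/τ₁) − τ₂ e^(−t/τ₂))/(τ₁ − τ₂)].
At t = 16.6: e^(−t/τ₁) = 0.45961, e^(−t/τ₂) = 0.65132.
C₂ = 3.62·[1 − (21.354·0.45961 − 38.717·0.65132)/(-17.363)] = 3.62·0.11290 = 0.40871 mol/L.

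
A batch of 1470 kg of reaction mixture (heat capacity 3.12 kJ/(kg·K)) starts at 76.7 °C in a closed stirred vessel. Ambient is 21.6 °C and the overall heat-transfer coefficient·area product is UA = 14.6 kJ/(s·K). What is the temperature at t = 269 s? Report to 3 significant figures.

45.0 °C

M c_p dT/dt = −UA(T − T_amb).
dT/dt = (T_ss − T)/τ with T_ss = T_amb = 21.600 °C, τ = M c_p/UA = 1470·3.12/14.6 = 314.14 s.
Integrating: T(t) = T_ss + (T₀ − T_ss) e^(−t/τ).
T(269) = 21.600 + (55.100)·0.42472 = 45.002 °C.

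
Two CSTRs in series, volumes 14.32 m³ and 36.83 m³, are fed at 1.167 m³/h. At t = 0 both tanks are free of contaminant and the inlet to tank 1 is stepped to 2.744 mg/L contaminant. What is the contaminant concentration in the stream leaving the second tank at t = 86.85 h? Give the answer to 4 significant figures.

Species balance on tank i: dCᵢ/dt = (Cᵢ₋₁ − Cᵢ)/τᵢ with τᵢ = Vᵢ/Q.
τ₁ = 14.32/1.167 = 12.2708 h; τ₂ = 36.83/1.167 = 31.5596 h.
Solving the cascade with C₁(0)=C₂(0)=0 gives C₂(t) = C_in[1 − (τ₁ e^(−t/τ₁) − τ₂ e^(−t/τ₂))/(τ₁ − τ₂)].
At t = 86.85: e^(−t/τ₁) = 0.000843636, e^(−t/τ₂) = 0.0638040.
C₂ = 2.744·[1 − (12.2708·0.000843636 − 31.5596·0.0638040)/(-19.2888)] = 2.744·0.896143 = 2.45902 mg/L.

2.459 mg/L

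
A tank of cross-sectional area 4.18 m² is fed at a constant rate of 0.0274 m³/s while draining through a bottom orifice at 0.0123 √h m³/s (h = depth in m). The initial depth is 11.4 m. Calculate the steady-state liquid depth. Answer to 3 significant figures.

Level balance: A dh/dt = 0.0274 − 0.0123 √h. Setting dh/dt = 0:
Q_in = 0.0123 √h_ss ⇒ √h_ss = 0.0274/0.0123 = 2.2276.
h_ss = 2.2276² = 4.9624 m. (Since h₀ = 11.4 m > h_ss, the level will fall toward this value.)

4.96 m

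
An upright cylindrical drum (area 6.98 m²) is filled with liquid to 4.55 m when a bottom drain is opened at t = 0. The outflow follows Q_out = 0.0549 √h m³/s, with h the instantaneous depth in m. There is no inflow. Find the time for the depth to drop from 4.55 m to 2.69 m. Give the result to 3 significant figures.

Accumulation of liquid (constant cross-section A): A dh/dt = −0.0549 √h.
This is separable: 2 d(√h)/dt = −0.0549/A, so √h = √h₀ − (0.0549/(2A)) t.
t = 2A(√h₀ − √h)/0.0549 = 2·6.98·(√4.55 − √2.69)/0.0549
  = 13.960 × (2.1331 − 1.6401) / 0.0549 = 125.35 s.

125 s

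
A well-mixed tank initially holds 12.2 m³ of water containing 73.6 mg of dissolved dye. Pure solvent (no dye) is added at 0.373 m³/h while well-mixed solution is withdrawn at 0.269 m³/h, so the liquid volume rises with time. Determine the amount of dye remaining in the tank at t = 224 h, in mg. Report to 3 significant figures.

4.65 mg

Let m(t) be the amount of dye. Volume: V(t) = V₀ + (Q_in − Q_out) t = 12.2 + 0.10400 t; V(224) = 35.496 m³.
No dye enters, so dm/dt = −Q_out · (m/V).
Separate: dm/m = −Q_out dt/V(t) ⇒ ln(m/m₀) = −(Q_out/(Q_in−Q_out)) ln(V/V₀).
m = m₀ (V₀/V)^(Q_out/(Q_in−Q_out)) = 73.6 × (12.2/35.496)^(2.5865) = 4.6472 mg.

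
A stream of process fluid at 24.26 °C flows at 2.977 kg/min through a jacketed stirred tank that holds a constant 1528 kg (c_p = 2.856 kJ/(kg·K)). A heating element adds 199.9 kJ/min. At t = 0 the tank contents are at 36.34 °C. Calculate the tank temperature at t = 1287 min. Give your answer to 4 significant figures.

46.84 °C

Heat balance on the well-mixed liquid: M c_p dT/dt = ṁ c_p (T_in − T) + 199.9.
τ = M/ṁ = 513.268 min; T_ss = T_in + Q̇/(ṁ c_p) = 24.26 + 199.9/(2.977·2.856) = 47.7713 °C.
This is linear first-order; T(t) = T_ss + (T₀ − T_ss) e^(−t/τ).
T(1287) = 47.7713 + (-11.4313)·e^(−1287/513.268) = 47.7713 + (-11.4313)·0.0814749 = 46.8399 °C.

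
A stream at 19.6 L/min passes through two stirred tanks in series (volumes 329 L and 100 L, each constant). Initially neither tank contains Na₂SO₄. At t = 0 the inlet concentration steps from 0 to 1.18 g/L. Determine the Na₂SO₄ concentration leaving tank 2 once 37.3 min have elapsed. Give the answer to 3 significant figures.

Species balance on tank i: dCᵢ/dt = (Cᵢ₋₁ − Cᵢ)/τᵢ with τᵢ = Vᵢ/Q.
τ₁ = 329/19.6 = 16.786 min; τ₂ = 100/19.6 = 5.1020 min.
Solving the cascade with C₁(0)=C₂(0)=0 gives C₂(t) = C_in[1 − (τ₁ e^(−t/τ₁) − τ₂ e^(−t/τ₂))/(τ₁ − τ₂)].
At t = 37.3: e^(−t/τ₁) = 0.10838, e^(−t/τ₂) = 0.00066828.
C₂ = 1.18·[1 − (16.786·0.10838 − 5.1020·0.00066828)/(11.684)] = 1.18·0.84459 = 0.99661 g/L.

0.997 g/L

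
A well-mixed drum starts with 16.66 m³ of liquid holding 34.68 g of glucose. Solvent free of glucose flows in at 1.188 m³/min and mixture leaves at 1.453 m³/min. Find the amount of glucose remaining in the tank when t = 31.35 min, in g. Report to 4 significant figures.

0.7868 g

Let m(t) be the amount of glucose. Volume: V(t) = V₀ + (Q_in − Q_out) t = 16.66 − 0.265000 t; V(31.35) = 8.35225 m³.
No glucose enters, so dm/dt = −Q_out · (m/V).
dm/m = −Q_out dt/(V₀ − 0.265000 t); integrating gives ln(m/m₀) = −(Q_out/(Q_in−Q_out)) ln(V/V₀).
m = m₀ (V₀/V)^(Q_out/(Q_in−Q_out)) = 34.68 × (16.66/8.35225)^(-5.48302) = 0.786825 g.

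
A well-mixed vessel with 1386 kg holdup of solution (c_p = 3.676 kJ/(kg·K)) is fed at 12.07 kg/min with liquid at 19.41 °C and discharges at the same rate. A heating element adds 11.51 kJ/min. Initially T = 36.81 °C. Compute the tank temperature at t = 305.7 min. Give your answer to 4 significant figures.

Unsteady energy balance on the tank contents: M c_p dT/dt = ṁ c_p (T_in − T) + 11.51.
τ = M/ṁ = 114.830 min; T_ss = T_in + Q̇/(ṁ c_p) = 19.41 + 11.51/(12.07·3.676) = 19.6694 °C.
T approaches T_ss exponentially: T(t) = T_ss + (T₀ − T_ss) e^(−t/τ).
T(305.7) = 19.6694 + (17.1406)·e^(−305.7/114.830) = 19.6694 + (17.1406)·0.0697950 = 20.8657 °C.

20.87 °C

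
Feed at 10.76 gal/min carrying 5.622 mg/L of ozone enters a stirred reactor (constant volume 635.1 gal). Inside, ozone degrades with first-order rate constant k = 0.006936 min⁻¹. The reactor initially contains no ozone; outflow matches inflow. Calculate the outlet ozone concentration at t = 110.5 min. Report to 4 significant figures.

3.704 mg/L

V dC/dt = Q(C_in − C) − k V C.
This is linear with rate a = Q/V + k = 0.0238782 min⁻¹.
C_ss = Q C_in/(Q + kV) = 3.98896 mg/L; C(t) = C_ss + (C₀ − C_ss) e^(−a t).
C(110.5) = 3.98896 + (-3.98896)·e^(−0.0238782·110.5) = 3.98896 + (-3.98896)·0.0714653 = 3.70388 mg/L.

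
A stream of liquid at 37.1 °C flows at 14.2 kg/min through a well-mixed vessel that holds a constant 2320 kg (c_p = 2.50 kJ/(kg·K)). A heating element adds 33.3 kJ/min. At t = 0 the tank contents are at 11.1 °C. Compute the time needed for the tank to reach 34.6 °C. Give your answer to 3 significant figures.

M c_p dT/dt = ṁ c_p (T_in − T) + Q̇.
τ = M/ṁ = 163.38 min; T_ss = T_in + Q̇/(ṁ c_p) = 38.038 °C.
T(t) = T_ss + (T₀ − T_ss) e^(−t/τ). Set T = 34.6:
e^(−t/τ) = (34.6 − 38.038)/(11.1 − 38.038) = 0.12763
t = −163.38 · ln(0.12763) = 336.34 min.

336 min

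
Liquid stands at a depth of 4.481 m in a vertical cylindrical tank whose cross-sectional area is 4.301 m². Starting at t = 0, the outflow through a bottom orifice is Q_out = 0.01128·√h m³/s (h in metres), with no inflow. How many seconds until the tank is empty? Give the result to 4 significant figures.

A dh/dt = −Q_out = −0.01128 √h.
This is separable: 2 d(√h)/dt = −0.01128/A, so √h = √h₀ − (0.01128/(2A)) t.
Set h = 0: 2√h₀ = (0.01128/A) t_empty ⇒ t_empty = 2A√h₀/0.01128.
t_empty = 2·4.301·√4.481/0.01128 = 8.60200·2.11684/0.01128 = 1614.28 s.

1614 s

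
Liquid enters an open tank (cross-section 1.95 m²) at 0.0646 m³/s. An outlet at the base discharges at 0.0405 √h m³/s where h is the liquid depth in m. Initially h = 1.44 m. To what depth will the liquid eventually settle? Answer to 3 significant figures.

Level balance: A dh/dt = 0.0646 − 0.0405 √h. Setting dh/dt = 0:
Q_in = 0.0405 √h_ss ⇒ √h_ss = 0.0646/0.0405 = 1.5951.
h_ss = 1.5951² = 2.5442 m. (Since h₀ = 1.44 m < h_ss, the level will rise toward this value.)

2.54 m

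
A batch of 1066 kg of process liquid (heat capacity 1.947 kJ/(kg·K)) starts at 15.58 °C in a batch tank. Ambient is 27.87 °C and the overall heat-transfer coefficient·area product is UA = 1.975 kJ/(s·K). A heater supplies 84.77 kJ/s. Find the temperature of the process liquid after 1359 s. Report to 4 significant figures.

55.64 °C

M c_p dT/dt = −UA(T − T_amb) + Q̇.
dT/dt = (T_ss − T)/τ with T_ss = T_amb + Q̇/UA = 27.87 + 84.77/1.975 = 70.7915 °C, τ = M c_p/UA = 1066·1.947/1.975 = 1050.89 s.
Solution: T(t) = T_ss + (T₀ − T_ss) e^(−t/τ).
T(1359) = 70.7915 + (-55.2115)·0.274393 = 55.6419 °C.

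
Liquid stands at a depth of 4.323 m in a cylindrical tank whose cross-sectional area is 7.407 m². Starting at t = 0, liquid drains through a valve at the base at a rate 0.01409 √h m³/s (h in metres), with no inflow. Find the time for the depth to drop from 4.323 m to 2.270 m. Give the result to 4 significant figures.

A dh/dt = −Q_out = −0.01409 √h.
This is separable: 2 d(√h)/dt = −0.01409/A, so √h = √h₀ − (0.01409/(2A)) t.
t = 2A(√h₀ − √h)/0.01409 = 2·7.407·(√4.323 − √2.270)/0.01409
  = 14.8140 × (2.07918 − 1.50665) / 0.01409 = 601.950 s.

601.9 s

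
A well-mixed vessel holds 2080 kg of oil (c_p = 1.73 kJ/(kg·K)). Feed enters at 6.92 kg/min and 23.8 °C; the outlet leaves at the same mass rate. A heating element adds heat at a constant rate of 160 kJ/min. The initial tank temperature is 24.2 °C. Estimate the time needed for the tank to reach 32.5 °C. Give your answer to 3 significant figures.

First-law balance (no shaft work): M c_p dT/dt = ṁ c_p (T_in − T) + 160.
τ = M/ṁ = 300.58 min; T_ss = T_in + Q̇/(ṁ c_p) = 37.165 °C.
T(t) = T_ss + (T₀ − T_ss) e^(−t/τ). Set T = 32.5:
e^(−t/τ) = (32.5 − 37.165)/(24.2 − 37.165) = 0.35981
t = −300.58 · ln(0.35981) = 307.24 min.

307 min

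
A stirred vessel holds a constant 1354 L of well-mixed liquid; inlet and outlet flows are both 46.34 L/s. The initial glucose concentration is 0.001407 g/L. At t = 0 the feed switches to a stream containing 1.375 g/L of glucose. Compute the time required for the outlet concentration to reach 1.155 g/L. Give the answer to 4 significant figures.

Species balance: V dC/dt = Q(C_in − C) ⇒ τ = V/Q = 29.2188 s.
C(t) = C_in + (C₀ − C_in) e^(−t/τ). Set C = 1.155 and solve for t:
e^(−t/τ) = (C − C_in)/(C₀ − C_in) = (1.155 − 1.375)/(0.001407 − 1.375) = 0.160164
t = −τ ln(…) = 29.2188 × 1.83156 = 53.5159 s.

53.52 s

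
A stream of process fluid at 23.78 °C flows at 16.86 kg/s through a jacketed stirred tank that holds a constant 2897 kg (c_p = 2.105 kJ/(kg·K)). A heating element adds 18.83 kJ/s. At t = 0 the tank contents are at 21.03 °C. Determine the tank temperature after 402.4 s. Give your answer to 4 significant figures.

M c_p dT/dt = ṁ c_p (T_in − T) + Q̇.
τ = M/ṁ = 171.827 s; T_ss = T_in + Q̇/(ṁ c_p) = 23.78 + 18.83/(16.86·2.105) = 24.3106 °C.
T approaches T_ss exponentially: T(t) = T_ss + (T₀ − T_ss) e^(−t/τ).
T(402.4) = 24.3106 + (-3.28057)·e^(−402.4/171.827) = 24.3106 + (-3.28057)·0.0961455 = 23.9952 °C.

24.00 °C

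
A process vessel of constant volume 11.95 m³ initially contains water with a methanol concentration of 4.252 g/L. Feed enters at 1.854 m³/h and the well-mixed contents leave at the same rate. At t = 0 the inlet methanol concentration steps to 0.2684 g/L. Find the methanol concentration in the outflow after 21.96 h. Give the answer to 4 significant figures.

0.4004 g/L

Species balance on the tank: V dC/dt = Q(C_in − C).
So dC/dt = (C_in − C)/τ with τ = V/Q = 11.95/1.854 = 6.44552 h.
Integrating: C(t) = C_in + (C₀ − C_in) e^(−t/τ).
C(21.96) = 0.2684 + (4.252 − 0.2684)·e^(−21.96/6.44552) = 0.2684 + (3.98360)·0.0331399 = 0.400416 g/L.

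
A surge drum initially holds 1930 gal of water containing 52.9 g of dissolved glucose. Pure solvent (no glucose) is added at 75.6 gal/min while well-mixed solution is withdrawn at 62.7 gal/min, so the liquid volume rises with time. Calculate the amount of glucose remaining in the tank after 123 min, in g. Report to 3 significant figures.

2.86 g

Total volume: dV/dt = Q_in − Q_out = 12.900 gal/min, so V(t) = 1930 + 12.900 t and V(123) = 3516.7 gal.
No glucose enters, so dm/dt = −Q_out · (m/V).
Separate: dm/m = −Q_out dt/V(t) ⇒ ln(m/m₀) = −(Q_out/(Q_in−Q_out)) ln(V/V₀).
m = m₀ (V₀/V)^(Q_out/(Q_in−Q_out)) = 52.9 × (1930/3516.7)^(4.8605) = 2.8637 g.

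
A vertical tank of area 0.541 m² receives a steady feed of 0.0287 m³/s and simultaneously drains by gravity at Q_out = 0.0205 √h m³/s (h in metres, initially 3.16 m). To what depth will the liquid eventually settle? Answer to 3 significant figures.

1.96 m

A dh/dt = Q_in − 0.0205 √h. Steady state requires inflow = outflow:
Q_in = 0.0205 √h_ss ⇒ √h_ss = 0.0287/0.0205 = 1.4000.
h_ss = 1.4000² = 1.9600 m. (Since h₀ = 3.16 m > h_ss, the level will fall toward this value.)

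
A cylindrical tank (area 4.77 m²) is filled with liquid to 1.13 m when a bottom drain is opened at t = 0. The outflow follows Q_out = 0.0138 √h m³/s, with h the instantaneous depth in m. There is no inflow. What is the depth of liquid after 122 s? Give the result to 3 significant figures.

With no inflow, A dh/dt = −0.0138 √h.
∫ h^(−1/2) dh = −(0.0138/A) ∫ dt, giving 2√h = 2√h₀ − (0.0138/A) t.
√h = √1.13 − 0.0138·122/(2·4.77) = 1.0630 − 0.17648 = 0.88654.
h = 0.88654² = 0.78595 m.

0.786 m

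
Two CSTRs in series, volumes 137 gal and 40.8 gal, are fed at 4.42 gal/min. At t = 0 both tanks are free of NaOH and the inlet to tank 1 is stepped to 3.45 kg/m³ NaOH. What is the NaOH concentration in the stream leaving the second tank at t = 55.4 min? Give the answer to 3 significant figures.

Species balance on tank i: dCᵢ/dt = (Cᵢ₋₁ − Cᵢ)/τᵢ with τᵢ = Vᵢ/Q.
τ₁ = 137/4.42 = 30.995 min; τ₂ = 40.8/4.42 = 9.2308 min.
Tank 1: C₁ = C_in(1 − e^(−t/τ₁)). Tank 2 (τ₁ ≠ τ₂): C₂ = C_in[1 − (τ₁ e^(−t/τ₁) − τ₂ e^(−t/τ₂))/(τ₁ − τ₂)].
At t = 55.4: e^(−t/τ₁) = 0.16740, e^(−t/τ₂) = 0.0024746.
C₂ = 3.45·[1 − (30.995·0.16740 − 9.2308·0.0024746)/(21.765)] = 3.45·0.76265 = 2.6311 kg/m³.

2.63 kg/m³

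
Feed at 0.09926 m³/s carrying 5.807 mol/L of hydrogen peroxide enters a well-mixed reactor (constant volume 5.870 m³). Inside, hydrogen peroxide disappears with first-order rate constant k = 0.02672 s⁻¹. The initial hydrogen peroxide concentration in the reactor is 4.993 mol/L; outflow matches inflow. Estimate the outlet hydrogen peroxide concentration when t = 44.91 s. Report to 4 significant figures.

Species balance: V dC/dt = Q C_in − Q C − k V C.
This is linear with rate a = Q/V + k = 0.0436297 s⁻¹.
C_ss = Q C_in/(Q + kV) = 2.25064 mol/L; C(t) = C_ss + (C₀ − C_ss) e^(−a t).
C(44.91) = 2.25064 + (2.74236)·e^(−0.0436297·44.91) = 2.25064 + (2.74236)·0.140942 = 2.63715 mol/L.

2.637 mol/L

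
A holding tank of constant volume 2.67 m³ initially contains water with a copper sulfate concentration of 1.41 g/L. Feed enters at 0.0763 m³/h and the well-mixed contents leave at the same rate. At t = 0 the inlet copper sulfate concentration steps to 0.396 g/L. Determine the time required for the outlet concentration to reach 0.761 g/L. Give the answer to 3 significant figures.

35.8 h

Mass balance on the solute (V constant): V dC/dt = Q(C_in − C), so τ = V/Q = 34.993 h.
C(t) = C_in + (C₀ − C_in) e^(−t/τ). Set C = 0.761 and solve for t:
e^(−t/τ) = (C − C_in)/(C₀ − C_in) = (0.761 − 0.396)/(1.41 − 0.396) = 0.35996
t = −τ ln(…) = 34.993 × 1.0218 = 35.755 h.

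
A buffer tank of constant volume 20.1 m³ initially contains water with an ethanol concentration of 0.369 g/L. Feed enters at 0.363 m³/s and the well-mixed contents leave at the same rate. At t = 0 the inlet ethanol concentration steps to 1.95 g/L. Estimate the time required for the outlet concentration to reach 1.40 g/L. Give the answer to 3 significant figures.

58.5 s

Species balance: V dC/dt = Q(C_in − C) ⇒ τ = V/Q = 55.372 s.
C(t) = C_in + (C₀ − C_in) e^(−t/τ). Set C = 1.40 and solve for t:
e^(−t/τ) = (C − C_in)/(C₀ − C_in) = (1.40 − 1.95)/(0.369 − 1.95) = 0.34788
t = −τ ln(…) = 55.372 × 1.0559 = 58.467 s.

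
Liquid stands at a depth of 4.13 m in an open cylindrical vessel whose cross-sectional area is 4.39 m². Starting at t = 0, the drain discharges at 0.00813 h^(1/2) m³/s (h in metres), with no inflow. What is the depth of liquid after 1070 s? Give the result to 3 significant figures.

Mass balance (ρ constant): A dh/dt = −0.00813 √h.
This is separable: 2 d(√h)/dt = −0.00813/A, so √h = √h₀ − (0.00813/(2A)) t.
√h = √4.13 − 0.00813·1070/(2·4.39) = 2.0322 − 0.99079 = 1.0415.
h = 1.0415² = 1.0846 m.

1.08 m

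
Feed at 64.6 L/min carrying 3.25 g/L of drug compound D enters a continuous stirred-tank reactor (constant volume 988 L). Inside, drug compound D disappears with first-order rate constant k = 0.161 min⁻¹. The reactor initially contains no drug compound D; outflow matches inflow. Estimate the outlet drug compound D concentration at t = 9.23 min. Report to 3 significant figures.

V dC/dt = Q(C_in − C) − k V C.
This is linear with rate a = Q/V + k = 0.22638 min⁻¹.
C_ss = Q C_in/(Q + kV) = 0.93867 g/L; C(t) = C_ss + (C₀ − C_ss) e^(−a t).
C(9.23) = 0.93867 + (-0.93867)·e^(−0.22638·9.23) = 0.93867 + (-0.93867)·0.12375 = 0.82251 g/L.

0.823 g/L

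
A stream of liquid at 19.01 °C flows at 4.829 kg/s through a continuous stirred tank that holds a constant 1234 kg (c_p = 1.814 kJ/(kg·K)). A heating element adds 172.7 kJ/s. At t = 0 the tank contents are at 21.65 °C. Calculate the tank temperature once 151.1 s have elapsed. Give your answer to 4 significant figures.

M c_p dT/dt = ṁ c_p (T_in − T) + Q̇.
τ = M/ṁ = 255.539 s; T_ss = T_in + Q̇/(ṁ c_p) = 19.01 + 172.7/(4.829·1.814) = 38.7250 °C.
This is linear first-order; T(t) = T_ss + (T₀ − T_ss) e^(−t/τ).
T(151.1) = 38.7250 + (-17.0750)·e^(−151.1/255.539) = 38.7250 + (-17.0750)·0.553608 = 29.2722 °C.

29.27 °C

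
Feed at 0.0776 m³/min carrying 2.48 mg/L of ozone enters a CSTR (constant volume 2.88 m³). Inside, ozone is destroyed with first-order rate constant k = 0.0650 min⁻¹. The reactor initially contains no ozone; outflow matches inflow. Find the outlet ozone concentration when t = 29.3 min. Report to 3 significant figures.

0.678 mg/L

Species balance: V dC/dt = Q C_in − Q C − k V C.
dC/dt = (Q/V) C_in − (Q/V + k) C; effective rate a = Q/V + k = 0.026944 + 0.0650 = 0.091944 min⁻¹.
C_ss = Q C_in/(Q + kV) = 0.72677 mg/L; C(t) = C_ss + (C₀ − C_ss) e^(−a t).
C(29.3) = 0.72677 + (-0.72677)·e^(−0.091944·29.3) = 0.72677 + (-0.72677)·0.067612 = 0.67763 mg/L.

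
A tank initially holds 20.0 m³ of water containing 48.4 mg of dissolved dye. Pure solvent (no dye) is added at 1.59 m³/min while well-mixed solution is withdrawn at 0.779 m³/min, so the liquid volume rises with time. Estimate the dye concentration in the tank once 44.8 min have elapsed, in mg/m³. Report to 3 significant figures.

Total volume: dV/dt = Q_in − Q_out = 0.81100 m³/min, so V(t) = 20.0 + 0.81100 t and V(44.8) = 56.333 m³.
Solute balance: dm/dt = 0 − Q_out C = −Q_out m/V(t).
dm/m = −Q_out dt/(V₀ + 0.81100 t); integrating gives ln(m/m₀) = −(Q_out/(Q_in−Q_out)) ln(V/V₀).
m = m₀ (V₀/V)^(Q_out/(Q_in−Q_out)) = 48.4 × (20.0/56.333)^(0.96054) = 17.900 mg.
C = m/V = 17.900/56.333 = 0.31776 mg/m³.

0.318 mg/m³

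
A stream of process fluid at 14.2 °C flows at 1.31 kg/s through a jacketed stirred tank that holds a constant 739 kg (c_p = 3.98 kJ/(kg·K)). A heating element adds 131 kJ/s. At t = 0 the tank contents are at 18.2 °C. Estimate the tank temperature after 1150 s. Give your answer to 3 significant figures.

M c_p dT/dt = ṁ c_p (T_in − T) + Q̇.
τ = M/ṁ = 564.12 s; T_ss = T_in + Q̇/(ṁ c_p) = 14.2 + 131/(1.31·3.98) = 39.326 °C.
T approaches T_ss exponentially: T(t) = T_ss + (T₀ − T_ss) e^(−t/τ).
T(1150) = 39.326 + (-21.126)·e^(−1150/564.12) = 39.326 + (-21.126)·0.13022 = 36.575 °C.

36.6 °C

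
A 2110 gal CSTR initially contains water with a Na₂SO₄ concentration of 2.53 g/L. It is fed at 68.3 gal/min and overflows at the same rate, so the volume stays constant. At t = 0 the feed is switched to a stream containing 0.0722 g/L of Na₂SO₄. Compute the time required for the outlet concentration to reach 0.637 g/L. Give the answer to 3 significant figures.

Species balance: V dC/dt = Q(C_in − C) ⇒ τ = V/Q = 30.893 min.
C(t) = C_in + (C₀ − C_in) e^(−t/τ). Set C = 0.637 and solve for t:
e^(−t/τ) = (C − C_in)/(C₀ − C_in) = (0.637 − 0.0722)/(2.53 − 0.0722) = 0.22980
t = −τ ln(…) = 30.893 × 1.4706 = 45.430 min.

45.4 min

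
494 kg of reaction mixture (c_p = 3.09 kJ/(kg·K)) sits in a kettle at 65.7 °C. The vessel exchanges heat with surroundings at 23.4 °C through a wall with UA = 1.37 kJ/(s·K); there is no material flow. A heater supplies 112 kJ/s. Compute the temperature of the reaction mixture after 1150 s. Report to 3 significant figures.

91.1 °C

Lumped-capacitance energy balance: M c_p dT/dt = UA(T_amb − T) + Q̇.
dT/dt = (T_ss − T)/τ with T_ss = T_amb + Q̇/UA = 23.4 + 112/1.37 = 105.15 °C, τ = M c_p/UA = 494·3.09/1.37 = 1114.2 s.
Solution: T(t) = T_ss + (T₀ − T_ss) e^(−t/τ).
T(1150) = 105.15 + (-39.452)·0.35625 = 91.097 °C.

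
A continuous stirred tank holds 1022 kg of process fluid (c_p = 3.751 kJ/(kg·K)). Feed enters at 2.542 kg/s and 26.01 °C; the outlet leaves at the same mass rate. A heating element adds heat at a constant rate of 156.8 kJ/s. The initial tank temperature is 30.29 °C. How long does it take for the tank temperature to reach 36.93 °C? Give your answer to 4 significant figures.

317.3 s

Energy balance: M c_p dT/dt = ṁ c_p (T_in − T) + 156.8.
τ = M/ṁ = 402.046 s; T_ss = T_in + Q̇/(ṁ c_p) = 42.4546 °C.
T(t) = T_ss + (T₀ − T_ss) e^(−t/τ). Set T = 36.93:
e^(−t/τ) = (36.93 − 42.4546)/(30.29 − 42.4546) = 0.454154
t = −402.046 · ln(0.454154) = 317.342 s.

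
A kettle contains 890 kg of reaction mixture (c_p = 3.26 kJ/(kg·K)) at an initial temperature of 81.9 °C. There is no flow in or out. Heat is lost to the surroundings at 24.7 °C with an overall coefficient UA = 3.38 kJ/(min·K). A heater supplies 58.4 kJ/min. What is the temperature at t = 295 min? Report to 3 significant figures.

70.3 °C

Lumped-capacitance energy balance: M c_p dT/dt = UA(T_amb − T) + Q̇.
dT/dt = (T_ss − T)/τ with T_ss = T_amb + Q̇/UA = 24.7 + 58.4/3.38 = 41.978 °C, τ = M c_p/UA = 890·3.26/3.38 = 858.40 min.
T approaches T_ss exponentially: T(t) = T_ss + (T₀ − T_ss) e^(−t/τ).
T(295) = 41.978 + (39.922)·0.70917 = 70.289 °C.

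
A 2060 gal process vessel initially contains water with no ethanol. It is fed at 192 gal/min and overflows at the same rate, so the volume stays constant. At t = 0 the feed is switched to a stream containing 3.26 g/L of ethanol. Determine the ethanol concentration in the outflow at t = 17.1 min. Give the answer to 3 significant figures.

Transient balance on the dissolved component: V dC/dt = Q(C_in − C).
Rewrite as dC/dt + C/τ = C_in/τ, τ = V/Q = 10.729 min.
This is linear first-order; C(t) = C_in + (C₀ − C_in) e^(−t/τ).
C(17.1) = 3.26 + (0 − 3.26)·e^(−17.1/10.729) = 3.26 + (-3.2600)·0.20315 = 2.5977 g/L.

2.60 g/L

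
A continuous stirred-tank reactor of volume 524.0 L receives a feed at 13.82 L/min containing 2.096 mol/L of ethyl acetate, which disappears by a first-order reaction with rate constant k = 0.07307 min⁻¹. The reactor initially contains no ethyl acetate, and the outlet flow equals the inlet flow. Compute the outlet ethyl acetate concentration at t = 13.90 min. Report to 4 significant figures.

Accumulation = in − out − consumed: V dC/dt = Q C_in − Q C − k V C.
This is linear with rate a = Q/V + k = 0.0994440 min⁻¹.
C_ss = Q C_in/(Q + kV) = 0.555890 mol/L; C(t) = C_ss + (C₀ − C_ss) e^(−a t).
C(13.90) = 0.555890 + (-0.555890)·e^(−0.0994440·13.90) = 0.555890 + (-0.555890)·0.251008 = 0.416358 mol/L.

0.4164 mol/L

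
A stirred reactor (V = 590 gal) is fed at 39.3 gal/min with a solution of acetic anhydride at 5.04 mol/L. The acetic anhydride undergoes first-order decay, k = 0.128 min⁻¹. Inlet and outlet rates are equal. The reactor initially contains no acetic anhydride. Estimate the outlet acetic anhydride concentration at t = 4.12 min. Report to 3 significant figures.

Species balance: V dC/dt = Q C_in − Q C − k V C.
This is linear with rate a = Q/V + k = 0.19461 min⁻¹.
C_ss = Q C_in/(Q + kV) = 1.7251 mol/L; C(t) = C_ss + (C₀ − C_ss) e^(−a t).
C(4.12) = 1.7251 + (-1.7251)·e^(−0.19461·4.12) = 1.7251 + (-1.7251)·0.44852 = 0.95133 mol/L.

0.951 mol/L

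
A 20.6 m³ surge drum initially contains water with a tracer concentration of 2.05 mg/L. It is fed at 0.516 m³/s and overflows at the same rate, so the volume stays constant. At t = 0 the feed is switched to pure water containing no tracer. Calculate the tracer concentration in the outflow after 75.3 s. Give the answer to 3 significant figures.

Mass balance on the solute (V constant): V dC/dt = Q(C_in − C).
Time constant τ = V/Q = 20.6/0.516 = 39.922 s.
C approaches C_in exponentially: C(t) = C_in + (C₀ − C_in) e^(−t/τ).
C(75.3) = 0 + (2.05 − 0)·e^(−75.3/39.922) = 0 + (2.0500)·0.15165 = 0.31089 mg/L.

0.311 mg/L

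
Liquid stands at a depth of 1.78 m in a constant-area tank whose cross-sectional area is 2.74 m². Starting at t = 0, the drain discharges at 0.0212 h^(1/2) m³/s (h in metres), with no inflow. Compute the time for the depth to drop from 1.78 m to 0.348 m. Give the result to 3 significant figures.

Volume balance on the tank: A dh/dt = −0.0212 √h.
Separate and integrate: 2(√h − √h₀) = −(0.0212/A) t.
t = 2A(√h₀ − √h)/0.0212 = 2·2.74·(√1.78 − √0.348)/0.0212
  = 5.4800 × (1.3342 − 0.58992) / 0.0212 = 192.38 s.

192 s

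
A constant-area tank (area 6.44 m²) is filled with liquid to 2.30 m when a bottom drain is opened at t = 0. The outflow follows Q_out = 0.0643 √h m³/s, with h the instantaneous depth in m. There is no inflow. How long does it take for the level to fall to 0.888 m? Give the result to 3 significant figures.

A dh/dt = −Q_out = −0.0643 √h.
∫ h^(−1/2) dh = −(0.0643/A) ∫ dt, giving 2√h = 2√h₀ − (0.0643/A) t.
t = 2A(√h₀ − √h)/0.0643 = 2·6.44·(√2.30 − √0.888)/0.0643
  = 12.880 × (1.5166 − 0.94234) / 0.0643 = 115.03 s.

115 s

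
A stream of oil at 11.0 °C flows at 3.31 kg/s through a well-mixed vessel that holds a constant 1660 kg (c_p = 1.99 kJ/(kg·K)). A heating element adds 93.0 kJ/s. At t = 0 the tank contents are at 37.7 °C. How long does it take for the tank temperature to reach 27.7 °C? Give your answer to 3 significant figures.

First-law balance (no shaft work): M c_p dT/dt = ṁ c_p (T_in − T) + 93.0.
τ = M/ṁ = 501.51 s; T_ss = T_in + Q̇/(ṁ c_p) = 25.119 °C.
T(t) = T_ss + (T₀ − T_ss) e^(−t/τ). Set T = 27.7:
e^(−t/τ) = (27.7 − 25.119)/(37.7 − 25.119) = 0.20515
t = −501.51 · ln(0.20515) = 794.39 s.

794 s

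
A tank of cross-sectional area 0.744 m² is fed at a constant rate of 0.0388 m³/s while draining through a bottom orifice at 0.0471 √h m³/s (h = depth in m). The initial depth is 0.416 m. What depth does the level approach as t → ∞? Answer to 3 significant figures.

0.679 m

Mass balance (ρ constant): A dh/dt = Q_in − 0.0471 √h. At steady state dh/dt = 0:
Q_in = 0.0471 √h_ss ⇒ √h_ss = 0.0388/0.0471 = 0.82378.
h_ss = 0.82378² = 0.67861 m. (Since h₀ = 0.416 m < h_ss, the level will rise toward this value.)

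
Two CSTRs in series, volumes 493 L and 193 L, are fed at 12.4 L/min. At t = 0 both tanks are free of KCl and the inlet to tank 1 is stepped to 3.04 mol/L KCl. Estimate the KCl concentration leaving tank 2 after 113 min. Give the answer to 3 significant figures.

Species balance on tank i: dCᵢ/dt = (Cᵢ₋₁ − Cᵢ)/τᵢ with τᵢ = Vᵢ/Q.
τ₁ = 493/12.4 = 39.758 min; τ₂ = 193/12.4 = 15.565 min.
Solving the cascade with C₁(0)=C₂(0)=0 gives C₂(t) = C_in[1 − (τ₁ e^(−t/τ₁) − τ₂ e^(−t/τ₂))/(τ₁ − τ₂)].
At t = 113: e^(−t/τ₁) = 0.058298, e^(−t/τ₂) = 0.00070304.
C₂ = 3.04·[1 − (39.758·0.058298 − 15.565·0.00070304)/(24.194)] = 3.04·0.90465 = 2.7501 mol/L.

2.75 mol/L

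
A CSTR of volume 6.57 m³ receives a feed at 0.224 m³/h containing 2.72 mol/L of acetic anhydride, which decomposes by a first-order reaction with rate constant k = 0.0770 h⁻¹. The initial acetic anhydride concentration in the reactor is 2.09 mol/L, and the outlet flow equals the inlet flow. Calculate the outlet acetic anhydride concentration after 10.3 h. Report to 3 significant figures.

Species balance: V dC/dt = Q C_in − Q C − k V C.
This is linear with rate a = Q/V + k = 0.11109 h⁻¹.
C_ss = Q C_in/(Q + kV) = 0.83476 mol/L; C(t) = C_ss + (C₀ − C_ss) e^(−a t).
C(10.3) = 0.83476 + (1.2552)·e^(−0.11109·10.3) = 0.83476 + (1.2552)·0.31846 = 1.2345 mol/L.

1.23 mol/L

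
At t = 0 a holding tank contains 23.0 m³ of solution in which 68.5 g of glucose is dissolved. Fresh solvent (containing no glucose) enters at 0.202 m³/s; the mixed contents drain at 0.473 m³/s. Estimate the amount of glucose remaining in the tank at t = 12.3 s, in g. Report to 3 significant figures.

52.1 g

Total volume: dV/dt = Q_in − Q_out = -0.27100 m³/s, so V(t) = 23.0 − 0.27100 t and V(12.3) = 19.667 m³.
Solute balance: dm/dt = 0 − Q_out C = −Q_out m/V(t).
Separate: dm/m = −Q_out dt/V(t) ⇒ ln(m/m₀) = −(Q_out/(Q_in−Q_out)) ln(V/V₀).
m = m₀ (V₀/V)^(Q_out/(Q_in−Q_out)) = 68.5 × (23.0/19.667)^(-1.7454) = 52.121 g.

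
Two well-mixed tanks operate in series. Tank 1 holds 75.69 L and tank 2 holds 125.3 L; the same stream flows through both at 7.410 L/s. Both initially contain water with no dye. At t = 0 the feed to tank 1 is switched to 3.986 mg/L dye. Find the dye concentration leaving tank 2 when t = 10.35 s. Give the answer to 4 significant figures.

Species balance on tank i: dCᵢ/dt = (Cᵢ₋₁ − Cᵢ)/τᵢ with τᵢ = Vᵢ/Q.
τ₁ = 75.69/7.410 = 10.2146 s; τ₂ = 125.3/7.410 = 16.9096 s.
Solving the cascade with C₁(0)=C₂(0)=0 gives C₂(t) = C_in[1 − (τ₁ e^(−t/τ₁) − τ₂ e^(−t/τ₂))/(τ₁ − τ₂)].
At t = 10.35: e^(−t/τ₁) = 0.363034, e^(−t/τ₂) = 0.542222.
C₂ = 3.986·[1 − (10.2146·0.363034 − 16.9096·0.542222)/(-6.69501)] = 3.986·0.184390 = 0.734979 mg/L.

0.7350 mg/L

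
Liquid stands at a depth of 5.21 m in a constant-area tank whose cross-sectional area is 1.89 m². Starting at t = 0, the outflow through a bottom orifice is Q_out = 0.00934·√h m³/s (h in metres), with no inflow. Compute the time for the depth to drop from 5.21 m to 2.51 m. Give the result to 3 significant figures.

Volume balance on the tank: A dh/dt = −0.00934 √h.
This is separable: 2 d(√h)/dt = −0.00934/A, so √h = √h₀ − (0.00934/(2A)) t.
t = 2A(√h₀ − √h)/0.00934 = 2·1.89·(√5.21 − √2.51)/0.00934
  = 3.7800 × (2.2825 − 1.5843) / 0.00934 = 282.59 s.

283 s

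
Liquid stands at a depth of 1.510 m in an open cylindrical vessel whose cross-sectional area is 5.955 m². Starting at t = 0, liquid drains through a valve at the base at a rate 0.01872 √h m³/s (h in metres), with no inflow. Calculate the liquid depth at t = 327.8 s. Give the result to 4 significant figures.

0.5092 m

Volume balance on the tank: A dh/dt = −0.01872 √h.
∫ h^(−1/2) dh = −(0.01872/A) ∫ dt, giving 2√h = 2√h₀ − (0.01872/A) t.
√h = √1.510 − 0.01872·327.8/(2·5.955) = 1.22882 − 0.515232 = 0.713588.
h = 0.713588² = 0.509208 m.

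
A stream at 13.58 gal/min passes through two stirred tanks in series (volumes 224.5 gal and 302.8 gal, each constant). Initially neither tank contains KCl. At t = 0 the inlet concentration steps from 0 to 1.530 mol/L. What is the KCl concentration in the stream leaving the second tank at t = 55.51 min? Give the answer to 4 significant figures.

1.192 mol/L

Time constants: τᵢ = Vᵢ/Q for each well-mixed tank.
τ₁ = 224.5/13.58 = 16.5317 min; τ₂ = 302.8/13.58 = 22.2975 min.
Tank 1: C₁ = C_in(1 − e^(−t/τ₁)). Tank 2 (τ₁ ≠ τ₂): C₂ = C_in[1 − (τ₁ e^(−t/τ₁) − τ₂ e^(−t/τ₂))/(τ₁ − τ₂)].
At t = 55.51: e^(−t/τ₁) = 0.0348118, e^(−t/τ₂) = 0.0829500.
C₂ = 1.530·[1 − (16.5317·0.0348118 − 22.2975·0.0829500)/(-5.76583)] = 1.530·0.779029 = 1.19191 mol/L.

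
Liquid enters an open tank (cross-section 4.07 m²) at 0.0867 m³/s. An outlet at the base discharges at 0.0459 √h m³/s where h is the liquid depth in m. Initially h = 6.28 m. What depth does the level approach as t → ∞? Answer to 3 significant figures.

A dh/dt = Q_in − 0.0459 √h. Steady state requires inflow = outflow:
Q_in = 0.0459 √h_ss ⇒ √h_ss = 0.0867/0.0459 = 1.8889.
h_ss = 1.8889² = 3.5679 m. (Since h₀ = 6.28 m > h_ss, the level will fall toward this value.)

3.57 m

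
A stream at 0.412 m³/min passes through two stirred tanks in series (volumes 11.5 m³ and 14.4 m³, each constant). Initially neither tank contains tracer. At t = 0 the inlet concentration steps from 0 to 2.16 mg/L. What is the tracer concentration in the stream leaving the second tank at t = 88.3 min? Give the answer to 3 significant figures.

Each tank obeys Vᵢ dCᵢ/dt = Q(Cᵢ₋₁ − Cᵢ), so τᵢ = Vᵢ/Q.
τ₁ = 11.5/0.412 = 27.913 min; τ₂ = 14.4/0.412 = 34.951 min.
Tank 1: C₁ = C_in(1 − e^(−t/τ₁)). Tank 2 (τ₁ ≠ τ₂): C₂ = C_in[1 − (τ₁ e^(−t/τ₁) − τ₂ e^(−t/τ₂))/(τ₁ − τ₂)].
At t = 88.3: e^(−t/τ₁) = 0.042280, e^(−t/τ₂) = 0.079949.
C₂ = 2.16·[1 − (27.913·0.042280 − 34.951·0.079949)/(-7.0388)] = 2.16·0.77067 = 1.6647 mg/L.

1.66 mg/L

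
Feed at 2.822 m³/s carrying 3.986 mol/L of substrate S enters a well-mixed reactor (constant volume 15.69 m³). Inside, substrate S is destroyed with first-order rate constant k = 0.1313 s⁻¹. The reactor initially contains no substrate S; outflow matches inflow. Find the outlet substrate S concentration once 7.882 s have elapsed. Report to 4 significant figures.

2.106 mol/L

Accumulation = in − out − consumed: V dC/dt = Q C_in − Q C − k V C.
This is linear with rate a = Q/V + k = 0.311160 s⁻¹.
C_ss = Q C_in/(Q + kV) = 2.30403 mol/L; C(t) = C_ss + (C₀ − C_ss) e^(−a t).
C(7.882) = 2.30403 + (-2.30403)·e^(−0.311160·7.882) = 2.30403 + (-2.30403)·0.0860728 = 2.10571 mol/L.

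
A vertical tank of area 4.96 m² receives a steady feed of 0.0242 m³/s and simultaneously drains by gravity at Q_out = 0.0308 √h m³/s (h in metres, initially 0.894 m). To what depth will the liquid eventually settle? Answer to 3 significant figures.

0.617 m

A dh/dt = Q_in − 0.0308 √h. Steady state requires inflow = outflow:
Q_in = 0.0308 √h_ss ⇒ √h_ss = 0.0242/0.0308 = 0.78571.
h_ss = 0.78571² = 0.61735 m. (Since h₀ = 0.894 m > h_ss, the level will fall toward this value.)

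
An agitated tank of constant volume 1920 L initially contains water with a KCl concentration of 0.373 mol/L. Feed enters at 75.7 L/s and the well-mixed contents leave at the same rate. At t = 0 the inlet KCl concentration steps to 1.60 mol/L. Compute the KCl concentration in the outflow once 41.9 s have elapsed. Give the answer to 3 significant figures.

1.36 mol/L

Species balance on the tank: V dC/dt = Q(C_in − C).
Rewrite as dC/dt + C/τ = C_in/τ, τ = V/Q = 25.363 s.
Solution: C(t) = C_in + (C₀ − C_in) e^(−t/τ).
C(41.9) = 1.60 + (0.373 − 1.60)·e^(−41.9/25.363) = 1.60 + (-1.2270)·0.19167 = 1.3648 mol/L.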